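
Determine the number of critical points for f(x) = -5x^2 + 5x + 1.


Find where f'(x) = 0:
f'(x) = -10x + 5
Set f'(x) = 0:
-10x + 5 = 0
x = -5 / (-10) = 1/2
This is a linear equation in x, so there is exactly one solution.
Number of critical points: 1

1


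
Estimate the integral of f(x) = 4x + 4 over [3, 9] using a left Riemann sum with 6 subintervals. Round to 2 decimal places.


Left Riemann sum uses left endpoints of each subinterval.
Interval: [3, 9], n = 6
dx = (9 - 3) / 6 = 1
Left endpoints: [3, 4, 5, 6, 7, 8]
f values: [16, 20, 24, 28, 32, 36]
Sum = dx * (sum of f values)
= 1 * 156
= 156 = 156.00

156.00


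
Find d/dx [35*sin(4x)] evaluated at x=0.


Apply the chain rule to differentiate 35*sin(4x):
d/dx [35*sin(4x)]
= 35 * cos(4x) * d/dx(4x)
= 35 * 4 * cos(4x)
= 140 * cos(4x)
Evaluate at x = 0:
= 140 * cos(0)
= 140 * 1
= 140

140


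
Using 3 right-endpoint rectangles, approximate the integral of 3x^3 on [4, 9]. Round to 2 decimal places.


Right Riemann sum uses right endpoints of each subinterval.
Interval: [4, 9], n = 3
dx = (9 - 4) / 3 = 5/3
Right endpoints: [17/3, 22/3, 9]
f values: [4913/9, 10648/9, 2187]
Sum = dx * (sum of f values)
= 5/3 * 3916
= 19580/3 ≈ 6526.67

6526.67


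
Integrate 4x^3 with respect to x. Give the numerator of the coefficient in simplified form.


Apply the power rule for integration:
integral of ax^n dx = a/(n+1) * x^(n+1) + C
integral of 4x^3 dx
= 4/4 * x^4 + C
= 1 * x^4 + C
The coefficient in lowest terms is 1 = 1/1, so its numerator is 1

1


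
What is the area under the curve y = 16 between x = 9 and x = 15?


The area under a constant function y = 16 is a rectangle.
Width = 15 - 9 = 6
Height = 16
Area = width * height
= 6 * 16
= 96

96


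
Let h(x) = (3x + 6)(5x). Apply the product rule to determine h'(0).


Let u(x) = 3x + 6 and v(x) = 5x
u'(x) = 3
v'(x) = 5
Product rule: h'(x) = u'(x)*v(x) + u(x)*v'(x)
= 3 * (5x) + (3x + 6) * 5
At x = 0:
u(0) = 3 * 0 + 6 = 6
v(0) = 5 * 0 + 0 = 0
h'(0) = 3 * 0 + 6 * 5
= 0 + 30
= 30

30


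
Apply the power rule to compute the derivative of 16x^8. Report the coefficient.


We apply the power rule: d/dx [ax^n] = a*n * x^(n-1)
d/dx [16x^8]
= 16 * 8 * x^(8-1)
= 128x^7
The coefficient is 128

128


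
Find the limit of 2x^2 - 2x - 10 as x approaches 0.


Since polynomials are continuous, we use direct substitution.
lim(x->0) of 2x^2 - 2x - 10
= 2 * 0^2 - 2 * 0 - 10
= 0 + 0 - 10
= -10

-10


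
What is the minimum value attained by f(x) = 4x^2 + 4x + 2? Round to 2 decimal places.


For a quadratic f(x) = ax^2 + bx + c with a > 0, the minimum is at the vertex.
Vertex x-coordinate: x = -b/(2a)
x = -(4) / (2 * 4)
x = -4/8 = -1/2
Substitute back to find the minimum value:
f(-1/2) = 4 * (-1/2)^2 + 4 * (-1/2) + 2
= 1 - 2 + 2
= 1 = 1.00

1.00


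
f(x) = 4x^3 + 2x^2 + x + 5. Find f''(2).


First derivative:
f'(x) = 12x^2 + 4x + 1
Second derivative:
f''(x) = 24x + 4
Substitute x = 2:
f''(2) = 24 * 2 + 4
= 48 + 4
= 52

52


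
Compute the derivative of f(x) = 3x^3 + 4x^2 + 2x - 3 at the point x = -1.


Differentiate f(x) = 3x^3 + 4x^2 + 2x - 3 term by term:
f'(x) = 9x^2 + 8x + 2
Substitute x = -1:
f'(-1) = 9 * (-1)^2 + 8 * (-1) + 2
= 9 - 8 + 2
= 3

3


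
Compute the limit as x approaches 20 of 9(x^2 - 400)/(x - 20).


Direct substitution gives 0/0, so we factor the numerator.
Factor: 9(x^2 - 400) = 9 * (x - 20)(x + 20)
Cancel the common factor (x - 20):
9(x^2 - 400)/(x - 20) = 9 * (x + 20)
Now substitute x = 20:
= 9 * (20 + 20) = 360

360


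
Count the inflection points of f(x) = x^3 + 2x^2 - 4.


Inflection points occur where f''(x) = 0 and concavity changes.
f(x) = x^3 + 2x^2 - 4
f'(x) = 3x^2 + 4x
f''(x) = 6x + 4
Set f''(x) = 0:
6x + 4 = 0
x = -4 / 6 = -2/3
Since f''(x) is linear (degree 1), it changes sign at this point.
Therefore there is exactly 1 inflection point.

1


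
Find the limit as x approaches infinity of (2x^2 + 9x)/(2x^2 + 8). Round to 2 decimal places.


For limits at infinity with equal-degree polynomials,
we compare leading coefficients.
Numerator leading term: 2x^2
Denominator leading term: 2x^2
Divide both by x^2:
lim = (2 + 9/x) / (2 + 8/x^2)
As x -> infinity, the 1/x and 1/x^2 terms vanish:
= 2/2 = 1 = 1.00

1.00


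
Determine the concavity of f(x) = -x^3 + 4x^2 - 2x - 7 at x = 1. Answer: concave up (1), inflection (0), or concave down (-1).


Concavity is determined by the sign of f''(x).
f(x) = -x^3 + 4x^2 - 2x - 7
f'(x) = -3x^2 + 8x - 2
f''(x) = -6x + 8
f''(1) = -6 * 1 + 8
= -6 + 8
= 2
Since f''(1) > 0, the function is concave up (1)

1


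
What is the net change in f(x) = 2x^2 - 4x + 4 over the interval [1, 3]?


Net change = f(b) - f(a)
f(x) = 2x^2 - 4x + 4
Compute f(3):
f(3) = 2 * 3^2 - 4 * 3 + 4
= 18 - 12 + 4
= 10
Compute f(1):
f(1) = 2 * 1^2 - 4 * 1 + 4
= 2 - 4 + 4
= 2
Net change = 10 - 2 = 8

8


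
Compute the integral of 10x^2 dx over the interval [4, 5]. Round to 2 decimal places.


Find the antiderivative of 10x^2:
F(x) = 10/3 * x^3
Apply the Fundamental Theorem of Calculus:
F(5) - F(4)
= 10/3 * 5^3 - 10/3 * 4^3
= 10/3 * (125 - 64)
= 10/3 * 61
= 610/3 ≈ 203.33

203.33


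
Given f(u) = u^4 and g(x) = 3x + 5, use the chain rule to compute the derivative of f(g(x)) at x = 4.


Using the chain rule: (f(g(x)))' = f'(g(x)) * g'(x)
First, find g(4):
g(4) = 3 * 4 + 5 = 17
Next, f'(u) = 4u^3
And g'(x) = 3
So f'(g(4)) * g'(4)
= 4 * 17^3 * 3
= 4 * 4913 * 3
= 58956

58956


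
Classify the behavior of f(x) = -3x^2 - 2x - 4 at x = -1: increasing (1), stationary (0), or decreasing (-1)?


Compute f'(x) to determine behavior:
f'(x) = -6x - 2
f'(-1) = -6 * (-1) - 2
= 6 - 2
= 4
Since f'(-1) > 0, the function is increasing (1)

1


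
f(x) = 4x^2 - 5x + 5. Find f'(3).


Differentiate term by term using power and sum rules:
f(x) = 4x^2 - 5x + 5
f'(x) = 8x - 5
Substitute x = 3:
f'(3) = 8 * 3 - 5
= 24 - 5
= 19

19


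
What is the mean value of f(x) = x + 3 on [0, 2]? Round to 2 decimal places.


Average value = 1/(b-a) * integral from a to b of f(x) dx
First compute the integral of x + 3:
F(x) = (1/2)x^2 + 3x
F(2) = 1/2 * 4 + 3 * 2 = 8
F(0) = 1/2 * 0 + 3 * 0 = 0
Integral = 8 - 0 = 8
Average = 8 / (2 - 0) = 8 / 2
= 4 = 4.00

4.00


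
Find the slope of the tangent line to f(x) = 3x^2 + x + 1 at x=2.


The slope of the tangent line equals f'(x) at the point.
f(x) = 3x^2 + x + 1
f'(x) = 6x + 1
At x = 2:
f'(2) = 6 * 2 + 1
= 12 + 1
= 13

13


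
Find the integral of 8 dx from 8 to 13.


The integral of a constant k over [a, b] equals k * (b - a).
integral from 8 to 13 of 8 dx
= 8 * (13 - 8)
= 8 * 5
= 40

40


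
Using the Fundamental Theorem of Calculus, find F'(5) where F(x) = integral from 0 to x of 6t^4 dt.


By the Fundamental Theorem of Calculus (Part 1):
If F(x) = integral from 0 to x of f(t) dt, then F'(x) = f(x)
Here f(t) = 6t^4
So F'(x) = 6x^4
Evaluate at x = 5:
F'(5) = 6 * 5^4
= 6 * 625
= 3750

3750


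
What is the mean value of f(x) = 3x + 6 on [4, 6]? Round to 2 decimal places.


Average value = 1/(b-a) * integral from a to b of f(x) dx
First compute the integral of 3x + 6:
F(x) = (3/2)x^2 + 6x
F(6) = 3/2 * 36 + 6 * 6 = 90
F(4) = 3/2 * 16 + 6 * 4 = 48
Integral = 90 - 48 = 42
Average = 42 / (6 - 4) = 42 / 2
= 21 = 21.00

21.00


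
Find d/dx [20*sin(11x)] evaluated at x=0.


Apply the chain rule to differentiate 20*sin(11x):
d/dx [20*sin(11x)]
= 20 * cos(11x) * d/dx(11x)
= 20 * 11 * cos(11x)
= 220 * cos(11x)
Evaluate at x = 0:
= 220 * cos(0)
= 220 * 1
= 220

220


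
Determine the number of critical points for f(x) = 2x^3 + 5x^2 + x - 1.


Find where f'(x) = 0:
f(x) = 2x^3 + 5x^2 + x - 1
f'(x) = 6x^2 + 10x + 1
This is a quadratic in x. Use the discriminant to count real roots.
Discriminant = (10)^2 - 4 * 6 * 1
= 100 - 24
= 76
Since discriminant > 0, f'(x) = 0 has 2 real solutions.
Number of critical points: 2

2


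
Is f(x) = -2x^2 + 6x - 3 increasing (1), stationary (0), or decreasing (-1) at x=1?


Compute f'(x) to determine behavior:
f'(x) = -4x + 6
f'(1) = -4 * 1 + 6
= -4 + 6
= 2
Since f'(1) > 0, the function is increasing (1)

1


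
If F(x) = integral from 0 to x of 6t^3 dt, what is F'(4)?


By the Fundamental Theorem of Calculus (Part 1):
If F(x) = integral from 0 to x of f(t) dt, then F'(x) = f(x)
Here f(t) = 6t^3
So F'(x) = 6x^3
Evaluate at x = 4:
F'(4) = 6 * 4^3
= 6 * 64
= 384

384


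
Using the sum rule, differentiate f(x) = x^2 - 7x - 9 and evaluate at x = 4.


Differentiate term by term using power and sum rules:
f(x) = x^2 - 7x - 9
f'(x) = 2x - 7
Substitute x = 4:
f'(4) = 2 * 4 - 7
= 8 - 7
= 1

1


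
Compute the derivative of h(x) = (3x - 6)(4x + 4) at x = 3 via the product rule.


Let u(x) = 3x - 6 and v(x) = 4x + 4
u'(x) = 3
v'(x) = 4
Product rule: h'(x) = u'(x)*v(x) + u(x)*v'(x)
= 3 * (4x + 4) + (3x - 6) * 4
At x = 3:
u(3) = 3 * 3 - 6 = 3
v(3) = 4 * 3 + 4 = 16
h'(3) = 3 * 16 + 3 * 4
= 48 + 12
= 60

60


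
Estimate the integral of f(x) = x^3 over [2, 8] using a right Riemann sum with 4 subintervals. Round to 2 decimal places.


Right Riemann sum uses right endpoints of each subinterval.
Interval: [2, 8], n = 4
dx = (8 - 2) / 4 = 3/2
Right endpoints: [7/2, 5, 13/2, 8]
f values: [343/8, 125, 2197/8, 512]
Sum = dx * (sum of f values)
= 3/2 * 1909/2
= 5727/4 = 1431.75

1431.75


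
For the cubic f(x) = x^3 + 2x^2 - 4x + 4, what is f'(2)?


Differentiate f(x) = x^3 + 2x^2 - 4x + 4 term by term:
f'(x) = 3x^2 + 4x - 4
Substitute x = 2:
f'(2) = 3 * 2^2 + 4 * 2 - 4
= 12 + 8 - 4
= 16

16


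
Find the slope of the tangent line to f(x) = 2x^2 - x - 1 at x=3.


The slope of the tangent line equals f'(x) at the point.
f(x) = 2x^2 - x - 1
f'(x) = 4x - 1
At x = 3:
f'(3) = 4 * 3 - 1
= 12 - 1
= 11

11


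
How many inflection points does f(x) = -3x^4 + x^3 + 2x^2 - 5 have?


Inflection points occur where f''(x) = 0 and concavity changes.
f(x) = -3x^4 + x^3 + 2x^2 - 5
f'(x) = -12x^3 + 3x^2 + 4x
f''(x) = -36x^2 + 6x + 4
This is a quadratic in x. Use the discriminant to count real roots.
Discriminant = (6)^2 - 4 * (-36) * 4
= 36 - (-576)
= 612
Since discriminant > 0, f''(x) = 0 has 2 distinct real solutions.
A quadratic with two distinct real roots changes sign at each root, so concavity changes at both.
Number of inflection points: 2

2


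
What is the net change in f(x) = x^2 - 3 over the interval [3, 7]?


Net change = f(b) - f(a)
f(x) = x^2 - 3
Compute f(7):
f(7) = 1 * 7^2 + 0 * 7 - 3
= 49 + 0 - 3
= 46
Compute f(3):
f(3) = 1 * 3^2 + 0 * 3 - 3
= 9 + 0 - 3
= 6
Net change = 46 - 6 = 40

40


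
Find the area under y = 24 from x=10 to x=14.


The area under a constant function y = 24 is a rectangle.
Width = 14 - 10 = 4
Height = 24
Area = width * height
= 4 * 24
= 96

96


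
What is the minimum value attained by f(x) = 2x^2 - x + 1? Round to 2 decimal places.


For a quadratic f(x) = ax^2 + bx + c with a > 0, the minimum is at the vertex.
Vertex x-coordinate: x = -b/(2a)
x = -(-1) / (2 * 2)
x = 1/4
Substitute back to find the minimum value:
f(1/4) = 2 * (1/4)^2 - 1 * (1/4) + 1
= 1/8 - 1/4 + 1
= 7/8 ≈ 0.88

0.88


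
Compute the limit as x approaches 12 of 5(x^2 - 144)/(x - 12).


Direct substitution gives 0/0, so we factor the numerator.
Factor: 5(x^2 - 144) = 5 * (x - 12)(x + 12)
Cancel the common factor (x - 12):
5(x^2 - 144)/(x - 12) = 5 * (x + 12)
Now substitute x = 12:
= 5 * (12 + 12) = 120

120


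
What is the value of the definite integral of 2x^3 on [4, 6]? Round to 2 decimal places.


Find the antiderivative of 2x^3:
F(x) = 2/4 * x^4
Apply the Fundamental Theorem of Calculus:
F(6) - F(4)
= 2/4 * 6^4 - 2/4 * 4^4
= 2/4 * (1296 - 256)
= 2/4 * 1040
= 520 = 520.00

520.00


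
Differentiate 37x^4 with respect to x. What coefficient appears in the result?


We apply the power rule: d/dx [ax^n] = a*n * x^(n-1)
d/dx [37x^4]
= 37 * 4 * x^(4-1)
= 148x^3
The coefficient is 148

148


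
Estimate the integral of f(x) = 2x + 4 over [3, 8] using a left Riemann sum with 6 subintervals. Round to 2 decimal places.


Left Riemann sum uses left endpoints of each subinterval.
Interval: [3, 8], n = 6
dx = (8 - 3) / 6 = 5/6
Left endpoints: [3, 23/6, 14/3, 11/2, 19/3, 43/6]
f values: [10, 35/3, 40/3, 15, 50/3, 55/3]
Sum = dx * (sum of f values)
= 5/6 * 85
= 425/6 ≈ 70.83

70.83


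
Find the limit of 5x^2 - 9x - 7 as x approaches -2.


Since polynomials are continuous, we use direct substitution.
lim(x->-2) of 5x^2 - 9x - 7
= 5 * (-2)^2 - 9 * (-2) - 7
= 20 + 18 - 7
= 31

31


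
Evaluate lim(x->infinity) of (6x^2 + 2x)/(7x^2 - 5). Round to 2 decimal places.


For limits at infinity with equal-degree polynomials,
we compare leading coefficients.
Numerator leading term: 6x^2
Denominator leading term: 7x^2
Divide both by x^2:
lim = (6 + 2/x) / (7 - 5/x^2)
As x -> infinity, the 1/x and 1/x^2 terms vanish:
= 6/7 ≈ 0.86

0.86


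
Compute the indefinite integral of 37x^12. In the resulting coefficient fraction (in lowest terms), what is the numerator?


Apply the power rule for integration:
integral of ax^n dx = a/(n+1) * x^(n+1) + C
integral of 37x^12 dx
= 37/13 * x^13 + C
The coefficient in lowest terms is 37/13, and its numerator is 37

37


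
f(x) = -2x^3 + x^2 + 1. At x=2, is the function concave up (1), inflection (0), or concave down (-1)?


Concavity is determined by the sign of f''(x).
f(x) = -2x^3 + x^2 + 1
f'(x) = -6x^2 + 2x
f''(x) = -12x + 2
f''(2) = -12 * 2 + 2
= -24 + 2
= -22
Since f''(2) < 0, the function is concave down (-1)

-1


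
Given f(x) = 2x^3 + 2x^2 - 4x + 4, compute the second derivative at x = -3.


First derivative:
f'(x) = 6x^2 + 4x - 4
Second derivative:
f''(x) = 12x + 4
Substitute x = -3:
f''(-3) = 12 * (-3) + 4
= -36 + 4
= -32

-32


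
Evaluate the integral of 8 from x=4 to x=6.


The integral of a constant k over [a, b] equals k * (b - a).
integral from 4 to 6 of 8 dx
= 8 * (6 - 4)
= 8 * 2
= 16

16


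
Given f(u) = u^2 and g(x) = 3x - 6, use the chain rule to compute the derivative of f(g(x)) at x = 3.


Using the chain rule: (f(g(x)))' = f'(g(x)) * g'(x)
First, find g(3):
g(3) = 3 * 3 - 6 = 3
Next, f'(u) = 2u
And g'(x) = 3
So f'(g(3)) * g'(3)
= 2 * 3 * 3
= 18

18


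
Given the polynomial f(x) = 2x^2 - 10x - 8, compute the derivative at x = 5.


Differentiate term by term using power and sum rules:
f(x) = 2x^2 - 10x - 8
f'(x) = 4x - 10
Substitute x = 5:
f'(5) = 4 * 5 - 10
= 20 - 10
= 10

10


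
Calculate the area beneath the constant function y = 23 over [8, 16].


The area under a constant function y = 23 is a rectangle.
Width = 16 - 8 = 8
Height = 23
Area = width * height
= 8 * 23
= 184

184


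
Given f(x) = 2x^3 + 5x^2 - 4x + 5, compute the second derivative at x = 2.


First derivative:
f'(x) = 6x^2 + 10x - 4
Second derivative:
f''(x) = 12x + 10
Substitute x = 2:
f''(2) = 12 * 2 + 10
= 24 + 10
= 34

34


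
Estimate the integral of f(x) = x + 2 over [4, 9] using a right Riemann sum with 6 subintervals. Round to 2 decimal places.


Right Riemann sum uses right endpoints of each subinterval.
Interval: [4, 9], n = 6
dx = (9 - 4) / 6 = 5/6
Right endpoints: [29/6, 17/3, 13/2, 22/3, 49/6, 9]
f values: [41/6, 23/3, 17/2, 28/3, 61/6, 11]
Sum = dx * (sum of f values)
= 5/6 * 107/2
= 535/12 ≈ 44.58

44.58


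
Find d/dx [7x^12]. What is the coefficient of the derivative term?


We apply the power rule: d/dx [ax^n] = a*n * x^(n-1)
d/dx [7x^12]
= 7 * 12 * x^(12-1)
= 84x^11
The coefficient is 84

84


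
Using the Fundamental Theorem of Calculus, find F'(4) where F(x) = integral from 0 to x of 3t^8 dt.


By the Fundamental Theorem of Calculus (Part 1):
If F(x) = integral from 0 to x of f(t) dt, then F'(x) = f(x)
Here f(t) = 3t^8
So F'(x) = 3x^8
Evaluate at x = 4:
F'(4) = 3 * 4^8
= 3 * 65536
= 196608

196608


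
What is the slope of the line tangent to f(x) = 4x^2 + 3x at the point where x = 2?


The slope of the tangent line equals f'(x) at the point.
f(x) = 4x^2 + 3x
f'(x) = 8x + 3
At x = 2:
f'(2) = 8 * 2 + 3
= 16 + 3
= 19

19


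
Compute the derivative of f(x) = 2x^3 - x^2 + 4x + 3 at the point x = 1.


Differentiate f(x) = 2x^3 - x^2 + 4x + 3 term by term:
f'(x) = 6x^2 - 2x + 4
Substitute x = 1:
f'(1) = 6 * 1^2 - 2 * 1 + 4
= 6 - 2 + 4
= 8

8


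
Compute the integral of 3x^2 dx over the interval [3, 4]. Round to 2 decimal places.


Find the antiderivative of 3x^2:
F(x) = 3/3 * x^3
Apply the Fundamental Theorem of Calculus:
F(4) - F(3)
= 3/3 * 4^3 - 3/3 * 3^3
= 3/3 * (64 - 27)
= 3/3 * 37
= 37 = 37.00

37.00


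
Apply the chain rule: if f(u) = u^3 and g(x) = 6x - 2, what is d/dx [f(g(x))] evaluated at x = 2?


Using the chain rule: (f(g(x)))' = f'(g(x)) * g'(x)
First, find g(2):
g(2) = 6 * 2 - 2 = 10
Next, f'(u) = 3u^2
And g'(x) = 6
So f'(g(2)) * g'(2)
= 3 * 10^2 * 6
= 3 * 100 * 6
= 1800

1800


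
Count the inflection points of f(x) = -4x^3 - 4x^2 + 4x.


Inflection points occur where f''(x) = 0 and concavity changes.
f(x) = -4x^3 - 4x^2 + 4x
f'(x) = -12x^2 - 8x + 4
f''(x) = -24x - 8
Set f''(x) = 0:
-24x - 8 = 0
x = 8 / (-24) = -1/3
Since f''(x) is linear (degree 1), it changes sign at this point.
Therefore there is exactly 1 inflection point.

1


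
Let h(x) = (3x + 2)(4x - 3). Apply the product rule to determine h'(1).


Let u(x) = 3x + 2 and v(x) = 4x - 3
u'(x) = 3
v'(x) = 4
Product rule: h'(x) = u'(x)*v(x) + u(x)*v'(x)
= 3 * (4x - 3) + (3x + 2) * 4
At x = 1:
u(1) = 3 * 1 + 2 = 5
v(1) = 4 * 1 - 3 = 1
h'(1) = 3 * 1 + 5 * 4
= 3 + 20
= 23

23


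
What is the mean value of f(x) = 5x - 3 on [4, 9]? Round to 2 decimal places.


Average value = 1/(b-a) * integral from a to b of f(x) dx
First compute the integral of 5x - 3:
F(x) = (5/2)x^2 - 3x
F(9) = 5/2 * 81 - 3 * 9 = 351/2
F(4) = 5/2 * 16 - 3 * 4 = 28
Integral = 351/2 - 28 = 295/2
Average = (295/2) / (9 - 4) = (295/2) / 5
= 59/2 = 29.50

29.50


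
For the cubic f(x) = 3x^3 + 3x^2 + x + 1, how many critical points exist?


Find where f'(x) = 0:
f(x) = 3x^3 + 3x^2 + x + 1
f'(x) = 9x^2 + 6x + 1
This is a quadratic in x. Use the discriminant to count real roots.
Discriminant = (6)^2 - 4 * 9 * 1
= 36 - 36
= 0
Since discriminant = 0, f'(x) = 0 has exactly 1 real solution.
Number of critical points: 1

1


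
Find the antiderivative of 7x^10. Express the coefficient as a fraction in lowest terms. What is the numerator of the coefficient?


Apply the power rule for integration:
integral of ax^n dx = a/(n+1) * x^(n+1) + C
integral of 7x^10 dx
= 7/11 * x^11 + C
The coefficient in lowest terms is 7/11, and its numerator is 7

7


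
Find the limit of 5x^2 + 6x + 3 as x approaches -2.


Since polynomials are continuous, we use direct substitution.
lim(x->-2) of 5x^2 + 6x + 3
= 5 * (-2)^2 + 6 * (-2) + 3
= 20 - 12 + 3
= 11

11


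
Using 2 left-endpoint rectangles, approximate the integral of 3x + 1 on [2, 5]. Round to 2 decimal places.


Left Riemann sum uses left endpoints of each subinterval.
Interval: [2, 5], n = 2
dx = (5 - 2) / 2 = 3/2
Left endpoints: [2, 7/2]
f values: [7, 23/2]
Sum = dx * (sum of f values)
= 3/2 * 37/2
= 111/4 = 27.75

27.75


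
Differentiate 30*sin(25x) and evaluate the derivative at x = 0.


Apply the chain rule to differentiate 30*sin(25x):
d/dx [30*sin(25x)]
= 30 * cos(25x) * d/dx(25x)
= 30 * 25 * cos(25x)
= 750 * cos(25x)
Evaluate at x = 0:
= 750 * cos(0)
= 750 * 1
= 750

750


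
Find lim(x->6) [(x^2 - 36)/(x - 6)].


Direct substitution gives 0/0, so we factor the numerator.
Factor: (x^2 - 36) = (x - 6)(x + 6)
Cancel the common factor (x - 6):
(x^2 - 36)/(x - 6) = (x + 6)
Now substitute x = 6:
= (6) - (-6) = 12

12


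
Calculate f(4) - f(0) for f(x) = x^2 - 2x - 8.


Net change = f(b) - f(a)
f(x) = x^2 - 2x - 8
Compute f(4):
f(4) = 1 * 4^2 - 2 * 4 - 8
= 16 - 8 - 8
= 0
Compute f(0):
f(0) = 1 * 0^2 - 2 * 0 - 8
= 0 + 0 - 8
= -8
Net change = 0 - (-8) = 8

8


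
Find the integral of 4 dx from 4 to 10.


The integral of a constant k over [a, b] equals k * (b - a).
integral from 4 to 10 of 4 dx
= 4 * (10 - 4)
= 4 * 6
= 24

24


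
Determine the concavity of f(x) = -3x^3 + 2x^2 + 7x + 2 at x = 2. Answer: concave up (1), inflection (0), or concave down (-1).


Concavity is determined by the sign of f''(x).
f(x) = -3x^3 + 2x^2 + 7x + 2
f'(x) = -9x^2 + 4x + 7
f''(x) = -18x + 4
f''(2) = -18 * 2 + 4
= -36 + 4
= -32
Since f''(2) < 0, the function is concave down (-1)

-1


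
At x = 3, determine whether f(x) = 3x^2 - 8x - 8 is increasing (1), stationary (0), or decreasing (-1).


Compute f'(x) to determine behavior:
f'(x) = 6x - 8
f'(3) = 6 * 3 - 8
= 18 - 8
= 10
Since f'(3) > 0, the function is increasing (1)

1


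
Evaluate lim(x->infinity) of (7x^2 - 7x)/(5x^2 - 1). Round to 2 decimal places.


For limits at infinity with equal-degree polynomials,
we compare leading coefficients.
Numerator leading term: 7x^2
Denominator leading term: 5x^2
Divide both by x^2:
lim = (7 - 7/x) / (5 - 1/x^2)
As x -> infinity, the 1/x and 1/x^2 terms vanish:
= 7/5 = 1.40

1.40


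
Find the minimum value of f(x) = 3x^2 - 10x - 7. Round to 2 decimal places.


For a quadratic f(x) = ax^2 + bx + c with a > 0, the minimum is at the vertex.
Vertex x-coordinate: x = -b/(2a)
x = -(-10) / (2 * 3)
x = 10/6 = 5/3
Substitute back to find the minimum value:
f(5/3) = 3 * (5/3)^2 - 10 * (5/3) - 7
= 25/3 - 50/3 - 7
= -46/3 ≈ -15.33

-15.33


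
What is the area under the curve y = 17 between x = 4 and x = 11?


The area under a constant function y = 17 is a rectangle.
Width = 11 - 4 = 7
Height = 17
Area = width * height
= 7 * 17
= 119

119


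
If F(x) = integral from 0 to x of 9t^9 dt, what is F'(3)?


By the Fundamental Theorem of Calculus (Part 1):
If F(x) = integral from 0 to x of f(t) dt, then F'(x) = f(x)
Here f(t) = 9t^9
So F'(x) = 9x^9
Evaluate at x = 3:
F'(3) = 9 * 3^9
= 9 * 19683
= 177147

177147


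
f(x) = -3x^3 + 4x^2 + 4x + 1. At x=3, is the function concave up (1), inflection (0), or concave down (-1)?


Concavity is determined by the sign of f''(x).
f(x) = -3x^3 + 4x^2 + 4x + 1
f'(x) = -9x^2 + 8x + 4
f''(x) = -18x + 8
f''(3) = -18 * 3 + 8
= -54 + 8
= -46
Since f''(3) < 0, the function is concave down (-1)

-1


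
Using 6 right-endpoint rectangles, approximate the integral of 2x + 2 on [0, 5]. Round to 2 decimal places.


Right Riemann sum uses right endpoints of each subinterval.
Interval: [0, 5], n = 6
dx = (5 - 0) / 6 = 5/6
Right endpoints: [5/6, 5/3, 5/2, 10/3, 25/6, 5]
f values: [11/3, 16/3, 7, 26/3, 31/3, 12]
Sum = dx * (sum of f values)
= 5/6 * 47
= 235/6 ≈ 39.17

39.17


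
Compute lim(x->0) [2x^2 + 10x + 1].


Since polynomials are continuous, we use direct substitution.
lim(x->0) of 2x^2 + 10x + 1
= 2 * 0^2 + 10 * 0 + 1
= 0 + 0 + 1
= 1

1


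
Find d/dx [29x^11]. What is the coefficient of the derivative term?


We apply the power rule: d/dx [ax^n] = a*n * x^(n-1)
d/dx [29x^11]
= 29 * 11 * x^(11-1)
= 319x^10
The coefficient is 319

319


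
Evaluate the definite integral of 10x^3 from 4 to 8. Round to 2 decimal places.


Find the antiderivative of 10x^3:
F(x) = 10/4 * x^4
Apply the Fundamental Theorem of Calculus:
F(8) - F(4)
= 10/4 * 8^4 - 10/4 * 4^4
= 10/4 * (4096 - 256)
= 10/4 * 3840
= 9600 = 9600.00

9600.00


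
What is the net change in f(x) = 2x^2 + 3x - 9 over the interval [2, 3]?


Net change = f(b) - f(a)
f(x) = 2x^2 + 3x - 9
Compute f(3):
f(3) = 2 * 3^2 + 3 * 3 - 9
= 18 + 9 - 9
= 18
Compute f(2):
f(2) = 2 * 2^2 + 3 * 2 - 9
= 8 + 6 - 9
= 5
Net change = 18 - 5 = 13

13


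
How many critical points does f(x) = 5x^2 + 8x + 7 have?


Find where f'(x) = 0:
f'(x) = 10x + 8
Set f'(x) = 0:
10x + 8 = 0
x = -8 / 10 = -4/5
This is a linear equation in x, so there is exactly one solution.
Number of critical points: 1

1


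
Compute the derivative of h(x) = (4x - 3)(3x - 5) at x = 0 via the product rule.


Let u(x) = 4x - 3 and v(x) = 3x - 5
u'(x) = 4
v'(x) = 3
Product rule: h'(x) = u'(x)*v(x) + u(x)*v'(x)
= 4 * (3x - 5) + (4x - 3) * 3
At x = 0:
u(0) = 4 * 0 - 3 = -3
v(0) = 3 * 0 - 5 = -5
h'(0) = 4 * (-5) + (-3) * 3
= -20 - 9
= -29

-29


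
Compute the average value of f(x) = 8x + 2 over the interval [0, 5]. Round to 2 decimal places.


Average value = 1/(b-a) * integral from a to b of f(x) dx
First compute the integral of 8x + 2:
F(x) = 4x^2 + 2x
F(5) = 4 * 25 + 2 * 5 = 110
F(0) = 4 * 0 + 2 * 0 = 0
Integral = 110 - 0 = 110
Average = 110 / (5 - 0) = 110 / 5
= 22 = 22.00

22.00


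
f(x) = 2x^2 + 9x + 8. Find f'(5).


Differentiate term by term using power and sum rules:
f(x) = 2x^2 + 9x + 8
f'(x) = 4x + 9
Substitute x = 5:
f'(5) = 4 * 5 + 9
= 20 + 9
= 29

29


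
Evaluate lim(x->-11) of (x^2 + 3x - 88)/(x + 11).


Direct substitution gives 0/0, so we factor the numerator.
Factor: (x^2 + 3x - 88) = (x + 11)(x - 8)
Cancel the common factor (x + 11):
(x^2 + 3x - 88)/(x + 11) = (x - 8)
Now substitute x = -11:
= (-11) - (8) = -19

-19


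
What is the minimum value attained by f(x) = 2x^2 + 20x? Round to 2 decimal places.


For a quadratic f(x) = ax^2 + bx + c with a > 0, the minimum is at the vertex.
Vertex x-coordinate: x = -b/(2a)
x = -(20) / (2 * 2)
x = -20/4 = -5
Substitute back to find the minimum value:
f(-5) = 2 * (-5)^2 + 20 * (-5) + 0
= 50 - 100 + 0
= -50 = -50.00

-50.00


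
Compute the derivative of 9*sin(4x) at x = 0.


Apply the chain rule to differentiate 9*sin(4x):
d/dx [9*sin(4x)]
= 9 * cos(4x) * d/dx(4x)
= 9 * 4 * cos(4x)
= 36 * cos(4x)
Evaluate at x = 0:
= 36 * cos(0)
= 36 * 1
= 36

36


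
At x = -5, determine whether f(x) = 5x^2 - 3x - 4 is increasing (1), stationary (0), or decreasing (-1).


Compute f'(x) to determine behavior:
f'(x) = 10x - 3
f'(-5) = 10 * (-5) - 3
= -50 - 3
= -53
Since f'(-5) < 0, the function is decreasing (-1)

-1


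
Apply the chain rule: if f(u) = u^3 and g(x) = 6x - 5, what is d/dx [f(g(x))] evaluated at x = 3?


Using the chain rule: (f(g(x)))' = f'(g(x)) * g'(x)
First, find g(3):
g(3) = 6 * 3 - 5 = 13
Next, f'(u) = 3u^2
And g'(x) = 6
So f'(g(3)) * g'(3)
= 3 * 13^2 * 6
= 3 * 169 * 6
= 3042

3042


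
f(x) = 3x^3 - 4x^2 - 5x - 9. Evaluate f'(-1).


Differentiate f(x) = 3x^3 - 4x^2 - 5x - 9 term by term:
f'(x) = 9x^2 - 8x - 5
Substitute x = -1:
f'(-1) = 9 * (-1)^2 - 8 * (-1) - 5
= 9 + 8 - 5
= 12

12


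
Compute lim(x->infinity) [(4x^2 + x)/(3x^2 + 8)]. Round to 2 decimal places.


For limits at infinity with equal-degree polynomials,
we compare leading coefficients.
Numerator leading term: 4x^2
Denominator leading term: 3x^2
Divide both by x^2:
lim = (4 + 1/x) / (3 + 8/x^2)
As x -> infinity, the 1/x and 1/x^2 terms vanish:
= 4/3 ≈ 1.33

1.33


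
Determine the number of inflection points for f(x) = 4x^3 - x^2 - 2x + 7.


Inflection points occur where f''(x) = 0 and concavity changes.
f(x) = 4x^3 - x^2 - 2x + 7
f'(x) = 12x^2 - 2x - 2
f''(x) = 24x - 2
Set f''(x) = 0:
24x - 2 = 0
x = 2 / 24 = 1/12
Since f''(x) is linear (degree 1), it changes sign at this point.
Therefore there is exactly 1 inflection point.

1


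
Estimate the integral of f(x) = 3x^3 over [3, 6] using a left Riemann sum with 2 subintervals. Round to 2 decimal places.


Left Riemann sum uses left endpoints of each subinterval.
Interval: [3, 6], n = 2
dx = (6 - 3) / 2 = 3/2
Left endpoints: [3, 9/2]
f values: [81, 2187/8]
Sum = dx * (sum of f values)
= 3/2 * 2835/8
= 8505/16 ≈ 531.56

531.56


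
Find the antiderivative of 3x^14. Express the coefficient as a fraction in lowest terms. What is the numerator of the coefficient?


Apply the power rule for integration:
integral of ax^n dx = a/(n+1) * x^(n+1) + C
integral of 3x^14 dx
= 3/15 * x^15 + C
= 1/5 * x^15 + C
The coefficient in lowest terms is 1/5, and its numerator is 1

1


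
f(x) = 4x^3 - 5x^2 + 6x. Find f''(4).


First derivative:
f'(x) = 12x^2 - 10x + 6
Second derivative:
f''(x) = 24x - 10
Substitute x = 4:
f''(4) = 24 * 4 - 10
= 96 - 10
= 86

86


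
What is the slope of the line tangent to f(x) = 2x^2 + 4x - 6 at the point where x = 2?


The slope of the tangent line equals f'(x) at the point.
f(x) = 2x^2 + 4x - 6
f'(x) = 4x + 4
At x = 2:
f'(2) = 4 * 2 + 4
= 8 + 4
= 12

12


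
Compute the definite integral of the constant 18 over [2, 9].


The integral of a constant k over [a, b] equals k * (b - a).
integral from 2 to 9 of 18 dx
= 18 * (9 - 2)
= 18 * 7
= 126

126


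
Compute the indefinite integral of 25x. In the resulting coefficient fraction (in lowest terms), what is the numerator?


Apply the power rule for integration:
integral of ax^n dx = a/(n+1) * x^(n+1) + C
integral of 25x dx
= 25/2 * x^2 + C
The coefficient in lowest terms is 25/2, and its numerator is 25

25


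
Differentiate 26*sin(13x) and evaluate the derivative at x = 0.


Apply the chain rule to differentiate 26*sin(13x):
d/dx [26*sin(13x)]
= 26 * cos(13x) * d/dx(13x)
= 26 * 13 * cos(13x)
= 338 * cos(13x)
Evaluate at x = 0:
= 338 * cos(0)
= 338 * 1
= 338

338


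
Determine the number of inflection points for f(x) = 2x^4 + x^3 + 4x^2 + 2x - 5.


Inflection points occur where f''(x) = 0 and concavity changes.
f(x) = 2x^4 + x^3 + 4x^2 + 2x - 5
f'(x) = 8x^3 + 3x^2 + 8x + 2
f''(x) = 24x^2 + 6x + 8
This is a quadratic in x. Use the discriminant to count real roots.
Discriminant = (6)^2 - 4 * 24 * 8
= 36 - 768
= -732
Since discriminant < 0, f''(x) = 0 has no real solutions.
Number of inflection points: 0

0


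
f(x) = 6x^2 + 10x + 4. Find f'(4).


Differentiate term by term using power and sum rules:
f(x) = 6x^2 + 10x + 4
f'(x) = 12x + 10
Substitute x = 4:
f'(4) = 12 * 4 + 10
= 48 + 10
= 58

58


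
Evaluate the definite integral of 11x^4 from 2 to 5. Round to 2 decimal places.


Find the antiderivative of 11x^4:
F(x) = 11/5 * x^5
Apply the Fundamental Theorem of Calculus:
F(5) - F(2)
= 11/5 * 5^5 - 11/5 * 2^5
= 11/5 * (3125 - 32)
= 11/5 * 3093
= 34023/5 = 6804.60

6804.60


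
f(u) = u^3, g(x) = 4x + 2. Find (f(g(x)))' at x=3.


Using the chain rule: (f(g(x)))' = f'(g(x)) * g'(x)
First, find g(3):
g(3) = 4 * 3 + 2 = 14
Next, f'(u) = 3u^2
And g'(x) = 4
So f'(g(3)) * g'(3)
= 3 * 14^2 * 4
= 3 * 196 * 4
= 2352

2352


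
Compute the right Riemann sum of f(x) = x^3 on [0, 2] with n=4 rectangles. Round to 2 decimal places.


Right Riemann sum uses right endpoints of each subinterval.
Interval: [0, 2], n = 4
dx = (2 - 0) / 4 = 1/2
Right endpoints: [1/2, 1, 3/2, 2]
f values: [1/8, 1, 27/8, 8]
Sum = dx * (sum of f values)
= 1/2 * 25/2
= 25/4 = 6.25

6.25


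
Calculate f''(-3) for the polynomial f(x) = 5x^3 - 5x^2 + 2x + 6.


First derivative:
f'(x) = 15x^2 - 10x + 2
Second derivative:
f''(x) = 30x - 10
Substitute x = -3:
f''(-3) = 30 * (-3) - 10
= -90 - 10
= -100

-100


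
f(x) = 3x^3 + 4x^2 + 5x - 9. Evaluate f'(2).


Differentiate f(x) = 3x^3 + 4x^2 + 5x - 9 term by term:
f'(x) = 9x^2 + 8x + 5
Substitute x = 2:
f'(2) = 9 * 2^2 + 8 * 2 + 5
= 36 + 16 + 5
= 57

57


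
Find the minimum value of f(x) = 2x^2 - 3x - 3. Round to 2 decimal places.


For a quadratic f(x) = ax^2 + bx + c with a > 0, the minimum is at the vertex.
Vertex x-coordinate: x = -b/(2a)
x = -(-3) / (2 * 2)
x = 3/4
Substitute back to find the minimum value:
f(3/4) = 2 * (3/4)^2 - 3 * (3/4) - 3
= 9/8 - 9/4 - 3
= -33/8 ≈ -4.13

-4.13


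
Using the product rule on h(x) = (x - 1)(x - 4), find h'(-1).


Let u(x) = x - 1 and v(x) = x - 4
u'(x) = 1
v'(x) = 1
Product rule: h'(x) = u'(x)*v(x) + u(x)*v'(x)
= 1 * (x - 4) + (x - 1) * 1
At x = -1:
u(-1) = 1 * (-1) - 1 = -2
v(-1) = 1 * (-1) - 4 = -5
h'(-1) = 1 * (-5) + (-2) * 1
= -5 - 2
= -7

-7


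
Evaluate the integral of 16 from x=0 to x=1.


The integral of a constant k over [a, b] equals k * (b - a).
integral from 0 to 1 of 16 dx
= 16 * (1 - 0)
= 16 * 1
= 16

16


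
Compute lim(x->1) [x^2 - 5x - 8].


Since polynomials are continuous, we use direct substitution.
lim(x->1) of x^2 - 5x - 8
= 1 * 1^2 - 5 * 1 - 8
= 1 - 5 - 8
= -12

-12


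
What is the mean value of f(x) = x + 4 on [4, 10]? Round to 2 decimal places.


Average value = 1/(b-a) * integral from a to b of f(x) dx
First compute the integral of x + 4:
F(x) = (1/2)x^2 + 4x
F(10) = 1/2 * 100 + 4 * 10 = 90
F(4) = 1/2 * 16 + 4 * 4 = 24
Integral = 90 - 24 = 66
Average = 66 / (10 - 4) = 66 / 6
= 11 = 11.00

11.00


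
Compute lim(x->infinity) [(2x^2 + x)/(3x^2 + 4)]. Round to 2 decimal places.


For limits at infinity with equal-degree polynomials,
we compare leading coefficients.
Numerator leading term: 2x^2
Denominator leading term: 3x^2
Divide both by x^2:
lim = (2 + 1/x) / (3 + 4/x^2)
As x -> infinity, the 1/x and 1/x^2 terms vanish:
= 2/3 ≈ 0.67

0.67


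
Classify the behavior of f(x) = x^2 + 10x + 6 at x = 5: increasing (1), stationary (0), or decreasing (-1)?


Compute f'(x) to determine behavior:
f'(x) = 2x + 10
f'(5) = 2 * 5 + 10
= 10 + 10
= 20
Since f'(5) > 0, the function is increasing (1)

1


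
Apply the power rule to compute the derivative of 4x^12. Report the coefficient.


We apply the power rule: d/dx [ax^n] = a*n * x^(n-1)
d/dx [4x^12]
= 4 * 12 * x^(12-1)
= 48x^11
The coefficient is 48

48


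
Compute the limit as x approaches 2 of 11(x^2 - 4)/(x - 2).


Direct substitution gives 0/0, so we factor the numerator.
Factor: 11(x^2 - 4) = 11 * (x - 2)(x + 2)
Cancel the common factor (x - 2):
11(x^2 - 4)/(x - 2) = 11 * (x + 2)
Now substitute x = 2:
= 11 * (2 + 2) = 44

44


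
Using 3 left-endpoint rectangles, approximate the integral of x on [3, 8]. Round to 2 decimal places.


Left Riemann sum uses left endpoints of each subinterval.
Interval: [3, 8], n = 3
dx = (8 - 3) / 3 = 5/3
Left endpoints: [3, 14/3, 19/3]
f values: [3, 14/3, 19/3]
Sum = dx * (sum of f values)
= 5/3 * 14
= 70/3 ≈ 23.33

23.33


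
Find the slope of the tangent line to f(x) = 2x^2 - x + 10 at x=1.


The slope of the tangent line equals f'(x) at the point.
f(x) = 2x^2 - x + 10
f'(x) = 4x - 1
At x = 1:
f'(1) = 4 * 1 - 1
= 4 - 1
= 3

3


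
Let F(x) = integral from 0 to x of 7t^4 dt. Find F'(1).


By the Fundamental Theorem of Calculus (Part 1):
If F(x) = integral from 0 to x of f(t) dt, then F'(x) = f(x)
Here f(t) = 7t^4
So F'(x) = 7x^4
Evaluate at x = 1:
F'(1) = 7 * 1^4
= 7 * 1
= 7

7


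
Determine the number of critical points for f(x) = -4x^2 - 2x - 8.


Find where f'(x) = 0:
f'(x) = -8x - 2
Set f'(x) = 0:
-8x - 2 = 0
x = 2 / (-8) = -1/4
This is a linear equation in x, so there is exactly one solution.
Number of critical points: 1

1


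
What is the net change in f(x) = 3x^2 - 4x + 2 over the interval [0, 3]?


Net change = f(b) - f(a)
f(x) = 3x^2 - 4x + 2
Compute f(3):
f(3) = 3 * 3^2 - 4 * 3 + 2
= 27 - 12 + 2
= 17
Compute f(0):
f(0) = 3 * 0^2 - 4 * 0 + 2
= 0 + 0 + 2
= 2
Net change = 17 - 2 = 15

15


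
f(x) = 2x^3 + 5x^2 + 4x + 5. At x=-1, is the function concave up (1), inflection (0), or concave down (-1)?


Concavity is determined by the sign of f''(x).
f(x) = 2x^3 + 5x^2 + 4x + 5
f'(x) = 6x^2 + 10x + 4
f''(x) = 12x + 10
f''(-1) = 12 * (-1) + 10
= -12 + 10
= -2
Since f''(-1) < 0, the function is concave down (-1)

-1


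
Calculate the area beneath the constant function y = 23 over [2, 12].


The area under a constant function y = 23 is a rectangle.
Width = 12 - 2 = 10
Height = 23
Area = width * height
= 10 * 23
= 230

230


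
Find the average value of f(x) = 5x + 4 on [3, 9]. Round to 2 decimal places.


Average value = 1/(b-a) * integral from a to b of f(x) dx
First compute the integral of 5x + 4:
F(x) = (5/2)x^2 + 4x
F(9) = 5/2 * 81 + 4 * 9 = 477/2
F(3) = 5/2 * 9 + 4 * 3 = 69/2
Integral = 477/2 - 69/2 = 204
Average = 204 / (9 - 3) = 204 / 6
= 34 = 34.00

34.00


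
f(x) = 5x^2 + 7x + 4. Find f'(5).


Differentiate term by term using power and sum rules:
f(x) = 5x^2 + 7x + 4
f'(x) = 10x + 7
Substitute x = 5:
f'(5) = 10 * 5 + 7
= 50 + 7
= 57

57


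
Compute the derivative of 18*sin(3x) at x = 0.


Apply the chain rule to differentiate 18*sin(3x):
d/dx [18*sin(3x)]
= 18 * cos(3x) * d/dx(3x)
= 18 * 3 * cos(3x)
= 54 * cos(3x)
Evaluate at x = 0:
= 54 * cos(0)
= 54 * 1
= 54

54


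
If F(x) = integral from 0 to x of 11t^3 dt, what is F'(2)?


By the Fundamental Theorem of Calculus (Part 1):
If F(x) = integral from 0 to x of f(t) dt, then F'(x) = f(x)
Here f(t) = 11t^3
So F'(x) = 11x^3
Evaluate at x = 2:
F'(2) = 11 * 2^3
= 11 * 8
= 88

88


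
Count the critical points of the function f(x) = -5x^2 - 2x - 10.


Find where f'(x) = 0:
f'(x) = -10x - 2
Set f'(x) = 0:
-10x - 2 = 0
x = 2 / (-10) = -1/5
This is a linear equation in x, so there is exactly one solution.
Number of critical points: 1

1


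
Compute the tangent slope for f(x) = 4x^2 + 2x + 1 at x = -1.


The slope of the tangent line equals f'(x) at the point.
f(x) = 4x^2 + 2x + 1
f'(x) = 8x + 2
At x = -1:
f'(-1) = 8 * (-1) + 2
= -8 + 2
= -6

-6


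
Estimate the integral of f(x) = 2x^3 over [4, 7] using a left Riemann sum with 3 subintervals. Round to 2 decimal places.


Left Riemann sum uses left endpoints of each subinterval.
Interval: [4, 7], n = 3
dx = (7 - 4) / 3 = 1
Left endpoints: [4, 5, 6]
f values: [128, 250, 432]
Sum = dx * (sum of f values)
= 1 * 810
= 810 = 810.00

810.00


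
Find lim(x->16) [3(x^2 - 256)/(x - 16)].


Direct substitution gives 0/0, so we factor the numerator.
Factor: 3(x^2 - 256) = 3 * (x - 16)(x + 16)
Cancel the common factor (x - 16):
3(x^2 - 256)/(x - 16) = 3 * (x + 16)
Now substitute x = 16:
= 3 * (16 + 16) = 96

96


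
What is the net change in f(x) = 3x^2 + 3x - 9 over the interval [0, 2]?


Net change = f(b) - f(a)
f(x) = 3x^2 + 3x - 9
Compute f(2):
f(2) = 3 * 2^2 + 3 * 2 - 9
= 12 + 6 - 9
= 9
Compute f(0):
f(0) = 3 * 0^2 + 3 * 0 - 9
= 0 + 0 - 9
= -9
Net change = 9 - (-9) = 18

18


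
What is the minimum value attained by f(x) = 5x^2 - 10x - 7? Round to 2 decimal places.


For a quadratic f(x) = ax^2 + bx + c with a > 0, the minimum is at the vertex.
Vertex x-coordinate: x = -b/(2a)
x = -(-10) / (2 * 5)
x = 10/10 = 1
Substitute back to find the minimum value:
f(1) = 5 * 1^2 - 10 * 1 - 7
= 5 - 10 - 7
= -12 = -12.00

-12.00


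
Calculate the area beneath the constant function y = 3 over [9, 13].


The area under a constant function y = 3 is a rectangle.
Width = 13 - 9 = 4
Height = 3
Area = width * height
= 4 * 3
= 12

12


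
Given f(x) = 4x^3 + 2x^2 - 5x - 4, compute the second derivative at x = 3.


First derivative:
f'(x) = 12x^2 + 4x - 5
Second derivative:
f''(x) = 24x + 4
Substitute x = 3:
f''(3) = 24 * 3 + 4
= 72 + 4
= 76

76


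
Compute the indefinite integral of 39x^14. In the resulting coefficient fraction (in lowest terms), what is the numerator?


Apply the power rule for integration:
integral of ax^n dx = a/(n+1) * x^(n+1) + C
integral of 39x^14 dx
= 39/15 * x^15 + C
= 13/5 * x^15 + C
The coefficient in lowest terms is 13/5, and its numerator is 13

13


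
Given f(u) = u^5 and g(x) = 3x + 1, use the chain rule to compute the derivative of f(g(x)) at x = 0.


Using the chain rule: (f(g(x)))' = f'(g(x)) * g'(x)
First, find g(0):
g(0) = 3 * 0 + 1 = 1
Next, f'(u) = 5u^4
And g'(x) = 3
So f'(g(0)) * g'(0)
= 5 * 1^4 * 3
= 5 * 1 * 3
= 15

15


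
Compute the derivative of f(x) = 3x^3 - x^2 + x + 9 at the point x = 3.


Differentiate f(x) = 3x^3 - x^2 + x + 9 term by term:
f'(x) = 9x^2 - 2x + 1
Substitute x = 3:
f'(3) = 9 * 3^2 - 2 * 3 + 1
= 81 - 6 + 1
= 76

76


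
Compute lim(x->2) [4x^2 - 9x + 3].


Since polynomials are continuous, we use direct substitution.
lim(x->2) of 4x^2 - 9x + 3
= 4 * 2^2 - 9 * 2 + 3
= 16 - 18 + 3
= 1

1


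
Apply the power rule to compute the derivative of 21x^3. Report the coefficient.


We apply the power rule: d/dx [ax^n] = a*n * x^(n-1)
d/dx [21x^3]
= 21 * 3 * x^(3-1)
= 63x^2
The coefficient is 63

63


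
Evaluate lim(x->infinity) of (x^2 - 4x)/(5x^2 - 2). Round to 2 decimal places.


For limits at infinity with equal-degree polynomials,
we compare leading coefficients.
Numerator leading term: x^2
Denominator leading term: 5x^2
Divide both by x^2:
lim = (1 - 4/x) / (5 - 2/x^2)
As x -> infinity, the 1/x and 1/x^2 terms vanish:
= 1/5 = 0.20

0.20
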